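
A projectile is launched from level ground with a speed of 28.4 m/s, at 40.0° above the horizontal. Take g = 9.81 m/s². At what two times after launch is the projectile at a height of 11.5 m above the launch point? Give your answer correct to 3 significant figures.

v_y0 = 28.4 sin 40.0° = 18.26 m/s.
Set y = v_y0 t − ½ g t² = 11.5: 4.905 t² − 18.26 t + 11.5 = 0.
t = [18.26 ± √(333.4 − 225.6)] / 9.81 = (18.26 ± 10.38) / 9.81, giving t = 0.803 s or t = 2.92 s.
So the projectile is at 11.5 m at t = 0.803 s (rising) and t = 2.92 s (falling).

0.803 s and 2.92 s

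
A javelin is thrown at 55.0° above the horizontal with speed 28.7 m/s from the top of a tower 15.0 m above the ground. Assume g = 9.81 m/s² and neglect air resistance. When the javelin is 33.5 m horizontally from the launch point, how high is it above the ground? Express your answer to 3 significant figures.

v_x = 28.7 cos 55.0° = 16.46 m/s, v_y0 = 28.7 sin 55.0° = 23.51 m/s.
Time to reach x = 33.5 m: t = x / v_x = 33.5 / 16.46 = 2.035 s.
y = 15.0 + v_y0 t − ½ g t² = 15.0 + 23.51×2.035 − 4.905×2.035² = 42.5 m.

42.5 m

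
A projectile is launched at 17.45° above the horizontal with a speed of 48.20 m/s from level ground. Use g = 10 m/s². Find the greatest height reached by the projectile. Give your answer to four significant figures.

10.45 m

Vertical component of launch velocity: v_y = 48.20 sin 17.45° = 14.454 m/s.
At the highest point the vertical velocity is zero, so v_y² = 2 g h_max.
h_max = (14.454)² / (2 × 10) = 208.92 / 20.00 = 10.45 m.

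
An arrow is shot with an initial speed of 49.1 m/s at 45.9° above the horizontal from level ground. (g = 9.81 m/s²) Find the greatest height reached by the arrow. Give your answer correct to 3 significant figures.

Vertical component of launch velocity: v_y = 49.1 sin 45.9° = 35.26 m/s.
At the highest point the vertical velocity is zero, so v_y² = 2 g h_max.
h_max = (35.26)² / (2 × 9.81) = 1243 / 19.62 = 63.4 m.

63.4 m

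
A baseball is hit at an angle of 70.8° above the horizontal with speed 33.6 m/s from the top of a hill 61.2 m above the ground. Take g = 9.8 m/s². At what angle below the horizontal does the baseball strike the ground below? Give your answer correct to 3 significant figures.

76.8°

v_x = 33.6 cos 70.8° = 11.05 m/s.
At impact |v_y| = √(v_y0² + 2 g h) = √(31.73² + 2×9.8×61.2) = 46.97 m/s.
Angle below horizontal = arctan(|v_y| / v_x) = arctan(46.97 / 11.05) = 76.8°.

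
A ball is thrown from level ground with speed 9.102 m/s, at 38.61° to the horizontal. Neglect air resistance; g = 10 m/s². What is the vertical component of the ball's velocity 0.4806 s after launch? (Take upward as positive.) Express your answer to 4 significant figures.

0.8738 m/s

Initial vertical component: v_y0 = 9.102 sin 38.61° = 5.6798 m/s.
v_y(t) = v_y0 − g t = 5.6798 − 10 × 0.4806 = 0.8738 m/s.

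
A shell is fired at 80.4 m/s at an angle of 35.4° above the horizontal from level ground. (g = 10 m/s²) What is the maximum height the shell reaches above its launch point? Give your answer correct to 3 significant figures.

108 m

Vertical component of launch velocity: v_y = 80.4 sin 35.4° = 46.57 m/s.
At the highest point the vertical velocity is zero, so v_y² = 2 g h_max.
h_max = (46.57)² / (2 × 10) = 2169 / 20.00 = 108 m.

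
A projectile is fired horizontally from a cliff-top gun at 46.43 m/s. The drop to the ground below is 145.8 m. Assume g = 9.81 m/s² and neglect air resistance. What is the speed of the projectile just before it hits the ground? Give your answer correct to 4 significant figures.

70.83 m/s

Fall time: t = √(2 × 145.8 / 9.81) = 5.4520 s.
At impact: v_x = 46.43 m/s (unchanged), v_y = g t = 9.81 × 5.4520 = 53.484 m/s.
Speed = √(v_x² + v_y²) = √(2155.7 + 2860.5) = 70.83 m/s.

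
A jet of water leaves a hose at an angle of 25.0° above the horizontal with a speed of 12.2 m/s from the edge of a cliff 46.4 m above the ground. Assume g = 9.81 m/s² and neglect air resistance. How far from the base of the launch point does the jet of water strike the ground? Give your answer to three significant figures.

Components: v_x = 12.2 cos 25.0° = 11.06 m/s, v_y = 12.2 sin 25.0° = 5.156 m/s.
Vertical: 0 = 46.4 + 5.156 t − ½(9.81) t² ⇒ 4.905 t² − 5.156 t − 46.4 = 0.
t = [5.156 + √(26.58 + 910.4)] / 9.810 = 3.646 s.
Horizontal: R = v_x · t = 11.06 × 3.646 = 40.3 m.

40.3 m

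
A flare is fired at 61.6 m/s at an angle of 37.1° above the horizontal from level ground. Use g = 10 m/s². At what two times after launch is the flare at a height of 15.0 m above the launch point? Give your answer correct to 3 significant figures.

v_y0 = 61.6 sin 37.1° = 37.16 m/s.
Set y = v_y0 t − ½ g t² = 15.0: 5.000 t² − 37.16 t + 15.0 = 0.
t = [37.16 ± √(1381 − 300.0)] / 10 = (37.16 ± 32.88) / 10, giving t = 0.428 s or t = 7.00 s.
So the flare is at 15.0 m at t = 0.428 s (rising) and t = 7.00 s (falling).

0.428 s and 7.00 s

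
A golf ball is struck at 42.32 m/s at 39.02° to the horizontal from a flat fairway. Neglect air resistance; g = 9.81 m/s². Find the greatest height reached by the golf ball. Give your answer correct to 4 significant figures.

Vertical component of launch velocity: v_y = 42.32 sin 39.02° = 26.644 m/s.
At the highest point the vertical velocity is zero, so v_y² = 2 g h_max.
h_max = (26.644)² / (2 × 9.81) = 709.90 / 19.62 = 36.18 m.

36.18 m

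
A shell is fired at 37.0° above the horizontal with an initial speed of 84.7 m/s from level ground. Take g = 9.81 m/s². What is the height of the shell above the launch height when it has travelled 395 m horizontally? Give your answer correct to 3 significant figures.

v_x = 84.7 cos 37.0° = 67.64 m/s, v_y0 = 84.7 sin 37.0° = 50.97 m/s.
Time to reach x = 395 m: t = x / v_x = 395 / 67.64 = 5.840 s.
y = v_y0 t − ½ g t² = 50.97×5.840 − 4.905×5.840² = 130 m.

130 m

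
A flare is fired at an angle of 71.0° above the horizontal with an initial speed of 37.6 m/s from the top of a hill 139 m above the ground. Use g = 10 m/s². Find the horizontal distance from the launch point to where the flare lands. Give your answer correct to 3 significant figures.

Components: v_x = 37.6 cos 71.0° = 12.24 m/s, v_y = 37.6 sin 71.0° = 35.55 m/s.
Vertical: 0 = 139 + 35.55 t − ½(10) t² ⇒ 5.000 t² − 35.55 t − 139 = 0.
t = [35.55 + √(1264 + 2780)] / 10.00 = 9.914 s.
Horizontal: R = v_x · t = 12.24 × 9.914 = 121 m.

121 m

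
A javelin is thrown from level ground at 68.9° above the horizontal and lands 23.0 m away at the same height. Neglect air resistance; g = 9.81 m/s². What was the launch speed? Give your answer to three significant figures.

18.3 m/s

On level ground, R = v₀² sin(2θ) / g, so v₀ = √(R g / sin 2θ).
sin(2 × 68.9°) = 0.6717.
v₀ = √(23.0 × 9.81 / 0.6717) = √335.9 = 18.3 m/s.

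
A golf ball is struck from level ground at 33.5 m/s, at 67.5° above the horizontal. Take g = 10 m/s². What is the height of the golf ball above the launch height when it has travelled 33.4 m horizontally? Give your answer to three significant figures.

v_x = 33.5 cos 67.5° = 12.82 m/s, v_y0 = 33.5 sin 67.5° = 30.95 m/s.
Time to reach x = 33.4 m: t = x / v_x = 33.4 / 12.82 = 2.605 s.
y = v_y0 t − ½ g t² = 30.95×2.605 − 5.000×2.605² = 46.7 m.

46.7 m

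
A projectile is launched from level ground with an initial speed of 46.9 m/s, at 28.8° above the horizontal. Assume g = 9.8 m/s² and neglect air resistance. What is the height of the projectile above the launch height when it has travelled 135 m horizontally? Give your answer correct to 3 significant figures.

v_x = 46.9 cos 28.8° = 41.10 m/s, v_y0 = 46.9 sin 28.8° = 22.59 m/s.
Time to reach x = 135 m: t = x / v_x = 135 / 41.10 = 3.285 s.
y = v_y0 t − ½ g t² = 22.59×3.285 − 4.900×3.285² = 21.3 m.

21.3 m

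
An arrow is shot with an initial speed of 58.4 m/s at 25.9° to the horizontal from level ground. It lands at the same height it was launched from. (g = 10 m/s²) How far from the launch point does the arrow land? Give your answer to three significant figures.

268 m

Components: v_x = 58.4 cos 25.9° = 52.53 m/s, v_y = 58.4 sin 25.9° = 25.51 m/s.
Time of flight (same landing height): t = 2 v_y / g = 2 × 25.51 / 10 = 5.102 s.
Range: R = v_x · t = 52.53 × 5.102 = 268 m.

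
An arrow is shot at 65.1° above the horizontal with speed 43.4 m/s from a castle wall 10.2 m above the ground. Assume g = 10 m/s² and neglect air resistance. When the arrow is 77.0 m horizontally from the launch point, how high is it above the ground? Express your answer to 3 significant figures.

87.3 m

v_x = 43.4 cos 65.1° = 18.27 m/s, v_y0 = 43.4 sin 65.1° = 39.37 m/s.
Time to reach x = 77.0 m: t = x / v_x = 77.0 / 18.27 = 4.215 s.
y = 10.2 + v_y0 t − ½ g t² = 10.2 + 39.37×4.215 − 5.000×4.215² = 87.3 m.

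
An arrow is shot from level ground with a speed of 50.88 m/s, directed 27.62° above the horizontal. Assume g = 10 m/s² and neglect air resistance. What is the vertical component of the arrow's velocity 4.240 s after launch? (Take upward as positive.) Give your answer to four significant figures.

Initial vertical component: v_y0 = 50.88 sin 27.62° = 23.588 m/s.
v_y(t) = v_y0 − g t = 23.588 − 10 × 4.240 = -18.81 m/s.

-18.81 m/s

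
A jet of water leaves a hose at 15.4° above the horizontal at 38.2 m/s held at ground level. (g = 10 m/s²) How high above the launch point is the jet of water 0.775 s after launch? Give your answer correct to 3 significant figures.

v_y0 = 38.2 sin 15.4° = 10.14 m/s.
y(t) = v_y0 t − ½ g t² = 10.14×0.775 − 5.000×0.775² = 4.86 m.

4.86 m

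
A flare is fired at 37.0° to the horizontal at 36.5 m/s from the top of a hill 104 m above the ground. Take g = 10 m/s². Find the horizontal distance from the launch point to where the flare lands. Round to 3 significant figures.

Components: v_x = 36.5 cos 37.0° = 29.15 m/s, v_y = 36.5 sin 37.0° = 21.97 m/s.
Vertical: 0 = 104 + 21.97 t − ½(10) t² ⇒ 5.000 t² − 21.97 t − 104 = 0.
t = [21.97 + √(482.7 + 2080)] / 10.00 = 7.259 s.
Horizontal: R = v_x · t = 29.15 × 7.259 = 212 m.

212 m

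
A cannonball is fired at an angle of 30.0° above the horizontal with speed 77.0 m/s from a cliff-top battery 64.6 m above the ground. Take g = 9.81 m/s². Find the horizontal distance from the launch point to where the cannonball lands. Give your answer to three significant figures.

Components: v_x = 77.0 cos 30.0° = 66.68 m/s, v_y = 77.0 sin 30.0° = 38.50 m/s.
Vertical: 0 = 64.6 + 38.50 t − ½(9.81) t² ⇒ 4.905 t² − 38.50 t − 64.6 = 0.
t = [38.50 + √(1482 + 1267)] / 9.810 = 9.269 s.
Horizontal: R = v_x · t = 66.68 × 9.269 = 618 m.

618 m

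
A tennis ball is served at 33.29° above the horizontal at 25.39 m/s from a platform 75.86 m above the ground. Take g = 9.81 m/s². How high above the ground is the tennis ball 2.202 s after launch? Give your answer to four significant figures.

82.76 m

v_y0 = 25.39 sin 33.29° = 13.936 m/s.
y(t) = 75.86 + v_y0 t − ½ g t² = 75.86 + 13.936×2.202 − ½×9.81×2.202² = 82.76 m.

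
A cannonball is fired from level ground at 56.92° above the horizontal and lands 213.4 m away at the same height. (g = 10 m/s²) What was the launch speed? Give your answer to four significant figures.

On level ground, R = v₀² sin(2θ) / g, so v₀ = √(R g / sin 2θ).
sin(2 × 56.92°) = 0.9147.
v₀ = √(213.4 × 10 / 0.9147) = √2333.0 = 48.30 m/s.

48.30 m/s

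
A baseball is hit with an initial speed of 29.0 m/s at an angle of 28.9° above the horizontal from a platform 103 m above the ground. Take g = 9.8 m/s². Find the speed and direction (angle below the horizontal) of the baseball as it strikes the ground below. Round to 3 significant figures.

v_x = 29.0 cos 28.9° = 25.39 m/s (constant).
|v_y| at impact = √((14.02)² + 2×9.8×103) = 47.07 m/s.
Speed = √(25.39² + 47.07²) = 53.5 m/s; angle = arctan(47.07/25.39) = 61.7° below horizontal.

53.5 m/s at 61.7° below the horizontal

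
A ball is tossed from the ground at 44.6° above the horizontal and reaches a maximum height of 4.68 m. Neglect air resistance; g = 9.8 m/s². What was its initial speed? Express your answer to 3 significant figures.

At maximum height v_y = 0, so (v₀ sin θ)² = 2 g H.
v₀ sin 44.6° = √(2 × 9.8 × 4.68) = 9.577 m/s.
v₀ = 9.577 / sin 44.6° = 9.577 / 0.7022 = 13.6 m/s.

13.6 m/s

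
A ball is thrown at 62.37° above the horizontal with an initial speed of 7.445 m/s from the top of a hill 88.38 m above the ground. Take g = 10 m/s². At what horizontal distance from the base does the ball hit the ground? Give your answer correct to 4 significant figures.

16.97 m

Components: v_x = 7.445 cos 62.37° = 3.4527 m/s, v_y = 7.445 sin 62.37° = 6.5960 m/s.
Vertical: 0 = 88.38 + 6.5960 t − ½(10) t² ⇒ 5.000 t² − 6.5960 t − 88.38 = 0.
t = [6.5960 + √(43.507 + 1767.6)] / 10.00 = 4.9153 s.
Horizontal: R = v_x · t = 3.4527 × 4.9153 = 16.97 m.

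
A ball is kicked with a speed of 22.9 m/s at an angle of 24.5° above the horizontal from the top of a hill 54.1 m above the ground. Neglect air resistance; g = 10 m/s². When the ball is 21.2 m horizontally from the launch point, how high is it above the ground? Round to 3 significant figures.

58.6 m

v_x = 22.9 cos 24.5° = 20.84 m/s, v_y0 = 22.9 sin 24.5° = 9.496 m/s.
Time to reach x = 21.2 m: t = x / v_x = 21.2 / 20.84 = 1.017 s.
y = 54.1 + v_y0 t − ½ g t² = 54.1 + 9.496×1.017 − 5.000×1.017² = 58.6 m.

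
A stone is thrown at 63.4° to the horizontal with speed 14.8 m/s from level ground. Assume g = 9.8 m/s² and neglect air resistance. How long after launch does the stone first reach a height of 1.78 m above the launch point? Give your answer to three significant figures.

v_y0 = 14.8 sin 63.4° = 13.23 m/s.
Set y = v_y0 t − ½ g t² = 1.78: 4.900 t² − 13.23 t + 1.78 = 0.
t = [13.23 ± √(175.0 − 34.89)] / 9.8 = (13.23 ± 11.84) / 9.8, giving t = 0.142 s or t = 2.56 s.
The stone is on the way up at the first time, so t = 0.142 s.

0.142 s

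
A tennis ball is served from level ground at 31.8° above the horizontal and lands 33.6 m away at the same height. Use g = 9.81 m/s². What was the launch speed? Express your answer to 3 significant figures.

19.2 m/s

On level ground, R = v₀² sin(2θ) / g, so v₀ = √(R g / sin 2θ).
sin(2 × 31.8°) = 0.8957.
v₀ = √(33.6 × 9.81 / 0.8957) = √368.0 = 19.2 m/s.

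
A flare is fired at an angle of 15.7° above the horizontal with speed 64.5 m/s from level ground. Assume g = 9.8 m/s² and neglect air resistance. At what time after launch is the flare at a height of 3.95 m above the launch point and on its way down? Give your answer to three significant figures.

v_y0 = 64.5 sin 15.7° = 17.45 m/s.
Set y = v_y0 t − ½ g t² = 3.95: 4.900 t² − 17.45 t + 3.95 = 0.
t = [17.45 ± √(304.5 − 77.42)] / 9.8 = (17.45 ± 15.07) / 9.8, giving t = 0.243 s or t = 3.32 s.
On the way down corresponds to the larger root: t = 3.32 s.

3.32 s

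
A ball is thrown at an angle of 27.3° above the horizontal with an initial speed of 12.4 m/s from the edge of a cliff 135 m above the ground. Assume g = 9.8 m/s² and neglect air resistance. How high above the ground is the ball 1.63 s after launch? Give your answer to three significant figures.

v_y0 = 12.4 sin 27.3° = 5.687 m/s.
y(t) = 135 + v_y0 t − ½ g t² = 135 + 5.687×1.63 − ½×9.8×1.63² = 131 m.

131 m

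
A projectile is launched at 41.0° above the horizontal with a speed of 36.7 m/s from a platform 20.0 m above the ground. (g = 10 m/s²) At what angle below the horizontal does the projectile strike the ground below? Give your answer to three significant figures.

v_x = 36.7 cos 41.0° = 27.70 m/s.
At impact |v_y| = √(v_y0² + 2 g h) = √(24.08² + 2×10×20.0) = 31.30 m/s.
Angle below horizontal = arctan(|v_y| / v_x) = arctan(31.30 / 27.70) = 48.5°.

48.5°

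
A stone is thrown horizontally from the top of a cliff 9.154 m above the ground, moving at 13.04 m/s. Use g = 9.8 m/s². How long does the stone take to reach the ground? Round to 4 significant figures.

The horizontal speed doesn't affect the fall. With v_y0 = 0, h = ½ g t².
t = √(2 × 9.154 / 9.8) = √1.8682 = 1.367 s.

1.367 s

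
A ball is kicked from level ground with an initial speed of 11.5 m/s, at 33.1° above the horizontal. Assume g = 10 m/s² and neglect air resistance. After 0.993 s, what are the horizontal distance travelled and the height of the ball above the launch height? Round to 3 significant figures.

v_x = 11.5 cos 33.1° = 9.634 m/s; v_y0 = 11.5 sin 33.1° = 6.280 m/s.
x = v_x t = 9.634 × 0.993 = 9.57 m.
y = v_y0 t − ½ g t² = 6.280×0.993 − 5.000×0.993² = 1.31 m.

x = 9.57 m, y = 1.31 m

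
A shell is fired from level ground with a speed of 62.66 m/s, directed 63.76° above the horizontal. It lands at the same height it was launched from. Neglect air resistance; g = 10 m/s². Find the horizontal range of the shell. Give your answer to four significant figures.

For level ground, R = v₀² sin(2θ) / g.
sin(2 × 63.76°) = sin 127.52° = 0.7931.
R = (62.66)² × 0.7931 / 10 = 311.4 m.

311.4 m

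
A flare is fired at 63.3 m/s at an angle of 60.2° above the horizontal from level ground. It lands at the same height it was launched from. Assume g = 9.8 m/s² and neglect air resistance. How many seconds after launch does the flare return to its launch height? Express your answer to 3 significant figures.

11.2 s

Vertical component: v_y = 63.3 sin 60.2° = 54.93 m/s.
For a projectile landing at launch height, time of flight is t = 2 v_y / g = 2 × 54.93 / 9.8 = 11.2 s.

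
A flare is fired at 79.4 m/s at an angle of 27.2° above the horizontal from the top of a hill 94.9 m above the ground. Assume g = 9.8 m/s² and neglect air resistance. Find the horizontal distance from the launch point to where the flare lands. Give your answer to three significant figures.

Components: v_x = 79.4 cos 27.2° = 70.62 m/s, v_y = 79.4 sin 27.2° = 36.29 m/s.
Vertical: 0 = 94.9 + 36.29 t − ½(9.8) t² ⇒ 4.900 t² − 36.29 t − 94.9 = 0.
t = [36.29 + √(1317 + 1860)] / 9.800 = 9.455 s.
Horizontal: R = v_x · t = 70.62 × 9.455 = 668 m.

668 m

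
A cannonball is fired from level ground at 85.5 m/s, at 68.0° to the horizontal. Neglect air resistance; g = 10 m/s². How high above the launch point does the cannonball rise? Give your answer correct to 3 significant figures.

314 m

Vertical component of launch velocity: v_y = 85.5 sin 68.0° = 79.27 m/s.
At the highest point the vertical velocity is zero, so v_y² = 2 g h_max.
h_max = (79.27)² / (2 × 10) = 6284 / 20.00 = 314 m.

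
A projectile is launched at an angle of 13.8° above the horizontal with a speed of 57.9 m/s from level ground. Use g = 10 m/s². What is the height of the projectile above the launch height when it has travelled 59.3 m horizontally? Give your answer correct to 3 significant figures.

9.00 m

v_x = 57.9 cos 13.8° = 56.23 m/s, v_y0 = 57.9 sin 13.8° = 13.81 m/s.
Time to reach x = 59.3 m: t = x / v_x = 59.3 / 56.23 = 1.055 s.
y = v_y0 t − ½ g t² = 13.81×1.055 − 5.000×1.055² = 9.00 m.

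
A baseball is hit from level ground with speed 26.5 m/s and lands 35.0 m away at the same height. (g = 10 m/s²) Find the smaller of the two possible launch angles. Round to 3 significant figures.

14.9°

Level-ground range: R = v₀² sin(2θ)/g ⇒ sin 2θ = R g / v₀² = 35.0×10/26.5² = 0.4984.
2θ = arcsin(0.4984) = 29.89° or 180° − 29.89° = 150.11°.
So θ = 14.9° or θ = 75.1°.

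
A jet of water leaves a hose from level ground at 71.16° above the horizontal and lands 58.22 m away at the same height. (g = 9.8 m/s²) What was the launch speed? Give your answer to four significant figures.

30.55 m/s

On level ground, R = v₀² sin(2θ) / g, so v₀ = √(R g / sin 2θ).
sin(2 × 71.16°) = 0.6113.
v₀ = √(58.22 × 9.8 / 0.6113) = √933.35 = 30.55 m/s.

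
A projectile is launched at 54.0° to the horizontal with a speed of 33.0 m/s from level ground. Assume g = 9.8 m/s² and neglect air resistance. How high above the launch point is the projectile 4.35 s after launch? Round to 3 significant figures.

v_y0 = 33.0 sin 54.0° = 26.70 m/s.
y(t) = v_y0 t − ½ g t² = 26.70×4.35 − 4.900×4.35² = 23.4 m.

23.4 m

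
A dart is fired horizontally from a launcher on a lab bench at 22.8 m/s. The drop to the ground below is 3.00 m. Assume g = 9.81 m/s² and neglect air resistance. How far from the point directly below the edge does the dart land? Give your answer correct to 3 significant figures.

17.8 m

Initial vertical velocity is zero, so the fall time comes from h = ½ g t²: t = √(2 × 3.00 / 9.81) = 0.7821 s.
Horizontal motion is uniform at 22.8 m/s, so x = 22.8 × 0.7821 = 17.8 m.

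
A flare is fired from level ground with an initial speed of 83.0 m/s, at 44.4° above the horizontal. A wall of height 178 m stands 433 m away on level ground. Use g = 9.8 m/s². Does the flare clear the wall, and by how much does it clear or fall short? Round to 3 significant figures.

v_x = 83.0 cos 44.4° = 59.30 m/s; v_y0 = 83.0 sin 44.4° = 58.07 m/s.
Time to reach the wall: t = 433 / 59.30 = 7.302 s.
Height at that point: y = 58.07×7.302 − 4.900×7.302² = 162.8 m.
That is 178 − 162.8 = 15.2 m below the top of the wall, so the flare does not clear it.

No — it falls 15.2 m short of clearing the wall.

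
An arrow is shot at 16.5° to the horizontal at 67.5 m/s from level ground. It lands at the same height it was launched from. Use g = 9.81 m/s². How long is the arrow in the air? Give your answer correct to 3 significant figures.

3.91 s

Vertical component: v_y = 67.5 sin 16.5° = 19.17 m/s.
For a projectile landing at launch height, time of flight is t = 2 v_y / g = 2 × 19.17 / 9.81 = 3.91 s.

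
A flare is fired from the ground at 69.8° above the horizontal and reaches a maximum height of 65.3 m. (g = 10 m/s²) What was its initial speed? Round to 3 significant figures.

At maximum height v_y = 0, so (v₀ sin θ)² = 2 g H.
v₀ sin 69.8° = √(2 × 10 × 65.3) = 36.14 m/s.
v₀ = 36.14 / sin 69.8° = 36.14 / 0.9385 = 38.5 m/s.

38.5 m/s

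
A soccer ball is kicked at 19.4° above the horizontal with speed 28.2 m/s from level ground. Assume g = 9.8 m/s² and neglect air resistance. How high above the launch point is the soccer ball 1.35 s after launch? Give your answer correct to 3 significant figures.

3.72 m

v_y0 = 28.2 sin 19.4° = 9.367 m/s.
y(t) = v_y0 t − ½ g t² = 9.367×1.35 − 4.900×1.35² = 3.72 m.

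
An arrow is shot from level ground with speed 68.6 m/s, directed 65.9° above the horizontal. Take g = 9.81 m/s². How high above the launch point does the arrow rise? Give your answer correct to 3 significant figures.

200 m

Vertical component of launch velocity: v_y = 68.6 sin 65.9° = 62.62 m/s.
At the highest point the vertical velocity is zero, so v_y² = 2 g h_max.
h_max = (62.62)² / (2 × 9.81) = 3921 / 19.62 = 200 m.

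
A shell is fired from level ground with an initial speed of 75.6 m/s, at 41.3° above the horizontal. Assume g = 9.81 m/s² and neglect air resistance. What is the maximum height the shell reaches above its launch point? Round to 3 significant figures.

Vertical component of launch velocity: v_y = 75.6 sin 41.3° = 49.90 m/s.
At the highest point the vertical velocity is zero, so v_y² = 2 g h_max.
h_max = (49.90)² / (2 × 9.81) = 2490 / 19.62 = 127 m.

127 m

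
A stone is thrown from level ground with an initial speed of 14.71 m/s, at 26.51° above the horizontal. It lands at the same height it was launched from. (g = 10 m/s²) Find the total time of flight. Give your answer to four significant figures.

1.313 s

Vertical component: v_y = 14.71 sin 26.51° = 6.5659 m/s.
For a projectile landing at launch height, time of flight is t = 2 v_y / g = 2 × 6.5659 / 10 = 1.313 s.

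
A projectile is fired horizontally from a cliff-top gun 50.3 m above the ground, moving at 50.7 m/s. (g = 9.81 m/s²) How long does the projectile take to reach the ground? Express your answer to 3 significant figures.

3.20 s

The horizontal speed doesn't affect the fall. With v_y0 = 0, h = ½ g t².
t = √(2 × 50.3 / 9.81) = √10.25 = 3.20 s.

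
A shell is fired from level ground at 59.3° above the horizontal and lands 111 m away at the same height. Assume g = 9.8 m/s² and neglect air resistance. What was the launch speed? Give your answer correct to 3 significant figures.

On level ground, R = v₀² sin(2θ) / g, so v₀ = √(R g / sin 2θ).
sin(2 × 59.3°) = 0.8780.
v₀ = √(111 × 9.8 / 0.8780) = √1239 = 35.2 m/s.

35.2 m/s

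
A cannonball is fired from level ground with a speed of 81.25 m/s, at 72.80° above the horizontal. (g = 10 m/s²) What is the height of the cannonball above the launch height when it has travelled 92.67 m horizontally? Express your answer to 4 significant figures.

v_x = 81.25 cos 72.80° = 24.026 m/s, v_y0 = 81.25 sin 72.80° = 77.616 m/s.
Time to reach x = 92.67 m: t = x / v_x = 92.67 / 24.026 = 3.8571 s.
y = v_y0 t − ½ g t² = 77.616×3.8571 − 5.000×3.8571² = 225.0 m.

225.0 m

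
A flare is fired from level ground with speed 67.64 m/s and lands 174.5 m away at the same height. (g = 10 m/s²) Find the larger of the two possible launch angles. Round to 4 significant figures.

Level-ground range: R = v₀² sin(2θ)/g ⇒ sin 2θ = R g / v₀² = 174.5×10/67.64² = 0.3814.
2θ = arcsin(0.3814) = 22.420° or 180° − 22.420° = 157.580°.
So θ = 11.21° or θ = 78.79°.

78.79°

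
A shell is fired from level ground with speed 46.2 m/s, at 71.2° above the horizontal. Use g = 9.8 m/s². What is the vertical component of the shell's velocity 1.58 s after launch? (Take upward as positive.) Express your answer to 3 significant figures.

28.3 m/s

Initial vertical component: v_y0 = 46.2 sin 71.2° = 43.74 m/s.
v_y(t) = v_y0 − g t = 43.74 − 9.8 × 1.58 = 28.3 m/s.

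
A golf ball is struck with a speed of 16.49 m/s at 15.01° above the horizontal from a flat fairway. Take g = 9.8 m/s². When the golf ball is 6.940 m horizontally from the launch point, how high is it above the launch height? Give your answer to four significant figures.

0.9306 m

v_x = 16.49 cos 15.01° = 15.927 m/s, v_y0 = 16.49 sin 15.01° = 4.2707 m/s.
Time to reach x = 6.940 m: t = x / v_x = 6.940 / 15.927 = 0.43574 s.
y = v_y0 t − ½ g t² = 4.2707×0.43574 − 4.900×0.43574² = 0.9306 m.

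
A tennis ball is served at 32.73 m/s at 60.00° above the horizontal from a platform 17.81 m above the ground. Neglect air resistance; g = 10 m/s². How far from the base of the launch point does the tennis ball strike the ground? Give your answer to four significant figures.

102.1 m

Components: v_x = 32.73 cos 60.00° = 16.365 m/s, v_y = 32.73 sin 60.00° = 28.345 m/s.
Vertical: 0 = 17.81 + 28.345 t − ½(10) t² ⇒ 5.000 t² − 28.345 t − 17.81 = 0.
t = [28.345 + √(803.44 + 356.20)] / 10.00 = 6.2398 s.
Horizontal: R = v_x · t = 16.365 × 6.2398 = 102.1 m.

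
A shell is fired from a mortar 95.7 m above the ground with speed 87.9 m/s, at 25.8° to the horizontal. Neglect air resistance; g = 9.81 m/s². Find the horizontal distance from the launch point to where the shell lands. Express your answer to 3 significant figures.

775 m

Components: v_x = 87.9 cos 25.8° = 79.14 m/s, v_y = 87.9 sin 25.8° = 38.26 m/s.
Vertical: 0 = 95.7 + 38.26 t − ½(9.81) t² ⇒ 4.905 t² − 38.26 t − 95.7 = 0.
t = [38.26 + √(1464 + 1878)] / 9.810 = 9.793 s.
Horizontal: R = v_x · t = 79.14 × 9.793 = 775 m.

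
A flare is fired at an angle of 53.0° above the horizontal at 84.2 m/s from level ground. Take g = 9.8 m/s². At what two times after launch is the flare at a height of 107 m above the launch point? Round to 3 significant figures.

1.84 s and 11.9 s

v_y0 = 84.2 sin 53.0° = 67.25 m/s.
Set y = v_y0 t − ½ g t² = 107: 4.900 t² − 67.25 t + 107 = 0.
t = [67.25 ± √(4523 − 2097)] / 9.8 = (67.25 ± 49.25) / 9.8, giving t = 1.84 s or t = 11.9 s.
So the flare is at 107 m at t = 1.84 s (rising) and t = 11.9 s (falling).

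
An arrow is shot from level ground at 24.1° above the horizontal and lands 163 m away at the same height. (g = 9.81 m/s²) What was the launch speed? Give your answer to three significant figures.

46.3 m/s

On level ground, R = v₀² sin(2θ) / g, so v₀ = √(R g / sin 2θ).
sin(2 × 24.1°) = 0.7455.
v₀ = √(163 × 9.81 / 0.7455) = √2145 = 46.3 m/s.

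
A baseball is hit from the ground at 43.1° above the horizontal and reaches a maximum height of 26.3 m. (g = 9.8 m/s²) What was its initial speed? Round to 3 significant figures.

At maximum height v_y = 0, so (v₀ sin θ)² = 2 g H.
v₀ sin 43.1° = √(2 × 9.8 × 26.3) = 22.70 m/s.
v₀ = 22.70 / sin 43.1° = 22.70 / 0.6833 = 33.2 m/s.

33.2 m/s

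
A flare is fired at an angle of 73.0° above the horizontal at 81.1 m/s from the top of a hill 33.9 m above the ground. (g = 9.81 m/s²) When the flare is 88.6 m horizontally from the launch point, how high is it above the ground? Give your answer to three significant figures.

v_x = 81.1 cos 73.0° = 23.71 m/s, v_y0 = 81.1 sin 73.0° = 77.56 m/s.
Time to reach x = 88.6 m: t = x / v_x = 88.6 / 23.71 = 3.737 s.
y = 33.9 + v_y0 t − ½ g t² = 33.9 + 77.56×3.737 − 4.905×3.737² = 255 m.

255 m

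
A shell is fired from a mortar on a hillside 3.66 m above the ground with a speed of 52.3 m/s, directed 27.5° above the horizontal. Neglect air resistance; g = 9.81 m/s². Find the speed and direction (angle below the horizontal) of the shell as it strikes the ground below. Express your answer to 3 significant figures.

53.0 m/s at 28.9° below the horizontal

v_x = 52.3 cos 27.5° = 46.39 m/s (constant).
|v_y| at impact = √((24.15)² + 2×9.81×3.66) = 25.59 m/s.
Speed = √(46.39² + 25.59²) = 53.0 m/s; angle = arctan(25.59/46.39) = 28.9° below horizontal.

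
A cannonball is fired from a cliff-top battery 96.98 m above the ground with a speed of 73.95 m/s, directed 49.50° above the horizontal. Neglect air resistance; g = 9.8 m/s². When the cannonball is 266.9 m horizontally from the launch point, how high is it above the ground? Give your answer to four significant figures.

258.1 m

v_x = 73.95 cos 49.50° = 48.027 m/s, v_y0 = 73.95 sin 49.50° = 56.232 m/s.
Time to reach x = 266.9 m: t = x / v_x = 266.9 / 48.027 = 5.5573 s.
y = 96.98 + v_y0 t − ½ g t² = 96.98 + 56.232×5.5573 − 4.900×5.5573² = 258.1 m.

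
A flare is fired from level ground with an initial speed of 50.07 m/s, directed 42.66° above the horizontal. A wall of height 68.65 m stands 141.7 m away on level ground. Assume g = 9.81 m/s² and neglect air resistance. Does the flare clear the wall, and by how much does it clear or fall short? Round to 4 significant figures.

v_x = 50.07 cos 42.66° = 36.821 m/s; v_y0 = 50.07 sin 42.66° = 33.930 m/s.
Time to reach the wall: t = 141.7 / 36.821 = 3.8483 s.
Height at that point: y = 33.930×3.8483 − 4.905×3.8483² = 57.933 m.
That is 68.65 − 57.933 = 10.72 m below the top of the wall, so the flare does not clear it.

No — it falls 10.72 m short of clearing the wall.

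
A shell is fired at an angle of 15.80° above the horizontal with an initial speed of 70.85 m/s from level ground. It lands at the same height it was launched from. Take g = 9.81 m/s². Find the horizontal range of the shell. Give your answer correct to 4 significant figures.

268.1 m

For level ground, R = v₀² sin(2θ) / g.
sin(2 × 15.80°) = sin 31.600° = 0.5240.
R = (70.85)² × 0.5240 / 9.81 = 268.1 m.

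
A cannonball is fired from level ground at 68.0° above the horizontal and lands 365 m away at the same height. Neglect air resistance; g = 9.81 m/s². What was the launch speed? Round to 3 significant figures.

71.8 m/s

On level ground, R = v₀² sin(2θ) / g, so v₀ = √(R g / sin 2θ).
sin(2 × 68.0°) = 0.6947.
v₀ = √(365 × 9.81 / 0.6947) = √5154 = 71.8 m/s.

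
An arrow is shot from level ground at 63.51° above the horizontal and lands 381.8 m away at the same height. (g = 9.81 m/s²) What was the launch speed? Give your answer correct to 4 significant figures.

68.49 m/s

On level ground, R = v₀² sin(2θ) / g, so v₀ = √(R g / sin 2θ).
sin(2 × 63.51°) = 0.7984.
v₀ = √(381.8 × 9.81 / 0.7984) = √4691.2 = 68.49 m/s.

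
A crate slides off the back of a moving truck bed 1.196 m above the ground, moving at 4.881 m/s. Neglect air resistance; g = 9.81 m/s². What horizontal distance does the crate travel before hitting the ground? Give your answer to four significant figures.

2.410 m

Initial vertical velocity is zero, so the fall time comes from h = ½ g t²: t = √(2 × 1.196 / 9.81) = 0.49379 s.
Horizontal motion is uniform at 4.881 m/s, so x = 4.881 × 0.49379 = 2.410 m.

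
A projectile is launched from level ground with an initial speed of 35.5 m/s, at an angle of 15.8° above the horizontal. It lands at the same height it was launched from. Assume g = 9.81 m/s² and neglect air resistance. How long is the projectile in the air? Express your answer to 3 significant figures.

Vertical component: v_y = 35.5 sin 15.8° = 9.666 m/s.
For a projectile landing at launch height, time of flight is t = 2 v_y / g = 2 × 9.666 / 9.81 = 1.97 s.

1.97 s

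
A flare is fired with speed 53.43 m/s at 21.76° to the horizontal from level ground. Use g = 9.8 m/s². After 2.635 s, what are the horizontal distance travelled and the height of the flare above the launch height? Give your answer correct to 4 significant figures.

x = 130.8 m, y = 18.17 m

v_x = 53.43 cos 21.76° = 49.623 m/s; v_y0 = 53.43 sin 21.76° = 19.808 m/s.
x = v_x t = 49.623 × 2.635 = 130.8 m.
y = v_y0 t − ½ g t² = 19.808×2.635 − 4.900×2.635² = 18.17 m.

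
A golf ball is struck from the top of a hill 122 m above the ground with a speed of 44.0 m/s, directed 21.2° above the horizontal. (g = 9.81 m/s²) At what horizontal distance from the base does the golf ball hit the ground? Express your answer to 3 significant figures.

282 m

Components: v_x = 44.0 cos 21.2° = 41.02 m/s, v_y = 44.0 sin 21.2° = 15.91 m/s.
Vertical: 0 = 122 + 15.91 t − ½(9.81) t² ⇒ 4.905 t² − 15.91 t − 122 = 0.
t = [15.91 + √(253.1 + 2394)] / 9.810 = 6.866 s.
Horizontal: R = v_x · t = 41.02 × 6.866 = 282 m.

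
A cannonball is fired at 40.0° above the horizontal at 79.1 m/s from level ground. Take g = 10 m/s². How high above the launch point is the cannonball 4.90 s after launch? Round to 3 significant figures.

129 m

v_y0 = 79.1 sin 40.0° = 50.84 m/s.
y(t) = v_y0 t − ½ g t² = 50.84×4.90 − 5.000×4.90² = 129 m.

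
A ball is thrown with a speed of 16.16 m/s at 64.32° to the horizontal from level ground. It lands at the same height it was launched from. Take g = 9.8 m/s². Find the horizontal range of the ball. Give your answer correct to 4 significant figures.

20.81 m

For level ground, R = v₀² sin(2θ) / g.
sin(2 × 64.32°) = sin 128.64° = 0.7811.
R = (16.16)² × 0.7811 / 9.8 = 20.81 m.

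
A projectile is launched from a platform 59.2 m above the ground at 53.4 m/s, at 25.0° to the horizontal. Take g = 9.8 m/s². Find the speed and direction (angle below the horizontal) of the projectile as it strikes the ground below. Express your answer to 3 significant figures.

63.3 m/s at 40.2° below the horizontal

v_x = 53.4 cos 25.0° = 48.40 m/s (constant).
|v_y| at impact = √((22.57)² + 2×9.8×59.2) = 40.86 m/s.
Speed = √(48.40² + 40.86²) = 63.3 m/s; angle = arctan(40.86/48.40) = 40.2° below horizontal.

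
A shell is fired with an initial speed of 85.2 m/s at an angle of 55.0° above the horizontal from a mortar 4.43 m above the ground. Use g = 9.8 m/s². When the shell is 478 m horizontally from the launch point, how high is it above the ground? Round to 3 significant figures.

218 m

v_x = 85.2 cos 55.0° = 48.87 m/s, v_y0 = 85.2 sin 55.0° = 69.79 m/s.
Time to reach x = 478 m: t = x / v_x = 478 / 48.87 = 9.781 s.
y = 4.43 + v_y0 t − ½ g t² = 4.43 + 69.79×9.781 − 4.900×9.781² = 218 m.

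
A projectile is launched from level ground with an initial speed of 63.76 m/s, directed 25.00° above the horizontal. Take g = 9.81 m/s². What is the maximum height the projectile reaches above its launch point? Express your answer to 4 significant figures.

Vertical component of launch velocity: v_y = 63.76 sin 25.00° = 26.946 m/s.
At the highest point the vertical velocity is zero, so v_y² = 2 g h_max.
h_max = (26.946)² / (2 × 9.81) = 726.09 / 19.62 = 37.01 m.

37.01 m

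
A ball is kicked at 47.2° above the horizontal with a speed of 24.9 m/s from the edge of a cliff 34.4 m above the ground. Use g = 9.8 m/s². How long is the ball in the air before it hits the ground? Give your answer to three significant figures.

5.10 s

Vertical component: v_y = 24.9 sin 47.2° = 18.27 m/s.
Taking up as positive with launch at y = 34.4 m, landing at y = 0: 0 = 34.4 + 18.27 t − ½(9.8) t².
Solving 4.900 t² − 18.27 t − 34.4 = 0 gives t = [18.27 + √(18.27² + 4·4.900·34.4)] / 9.800 = 5.10 s.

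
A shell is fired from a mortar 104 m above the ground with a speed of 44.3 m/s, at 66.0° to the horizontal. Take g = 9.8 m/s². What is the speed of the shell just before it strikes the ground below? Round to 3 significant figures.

v_x = 44.3 cos 66.0° = 18.02 m/s is unchanged throughout.
For the vertical component, v_y² = v_y0² + 2 g h = (40.47)² + 2×9.8×104 = 3676, so |v_y| = 60.63 m/s.
Impact speed = √(v_x² + v_y²) = √(324.7 + 3676) = 63.3 m/s.

63.3 m/s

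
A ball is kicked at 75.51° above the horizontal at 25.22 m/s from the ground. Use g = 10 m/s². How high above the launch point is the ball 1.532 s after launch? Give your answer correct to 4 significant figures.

25.67 m

v_y0 = 25.22 sin 75.51° = 24.418 m/s.
y(t) = v_y0 t − ½ g t² = 24.418×1.532 − 5.000×1.532² = 25.67 m.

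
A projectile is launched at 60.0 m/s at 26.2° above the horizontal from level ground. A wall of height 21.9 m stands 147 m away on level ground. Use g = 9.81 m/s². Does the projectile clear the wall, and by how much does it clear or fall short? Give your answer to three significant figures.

v_x = 60.0 cos 26.2° = 53.84 m/s; v_y0 = 60.0 sin 26.2° = 26.49 m/s.
Time to reach the wall: t = 147 / 53.84 = 2.730 s.
Height at that point: y = 26.49×2.730 − 4.905×2.730² = 35.76 m.
That is 35.76 − 21.9 = 13.9 m above the top of the wall, so the projectile clears it.

Yes — it clears the wall by 13.9 m.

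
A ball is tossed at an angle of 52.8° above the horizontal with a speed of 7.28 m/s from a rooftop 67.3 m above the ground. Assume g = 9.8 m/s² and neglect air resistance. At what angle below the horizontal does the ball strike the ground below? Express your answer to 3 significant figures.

v_x = 7.28 cos 52.8° = 4.401 m/s.
At impact |v_y| = √(v_y0² + 2 g h) = √(5.799² + 2×9.8×67.3) = 36.78 m/s.
Angle below horizontal = arctan(|v_y| / v_x) = arctan(36.78 / 4.401) = 83.2°.

83.2°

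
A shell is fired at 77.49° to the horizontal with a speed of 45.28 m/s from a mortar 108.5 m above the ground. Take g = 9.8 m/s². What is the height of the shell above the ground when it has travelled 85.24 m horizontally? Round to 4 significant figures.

122.6 m

v_x = 45.28 cos 77.49° = 9.8081 m/s, v_y0 = 45.28 sin 77.49° = 44.205 m/s.
Time to reach x = 85.24 m: t = x / v_x = 85.24 / 9.8081 = 8.6908 s.
y = 108.5 + v_y0 t − ½ g t² = 108.5 + 44.205×8.6908 − 4.900×8.6908² = 122.6 m.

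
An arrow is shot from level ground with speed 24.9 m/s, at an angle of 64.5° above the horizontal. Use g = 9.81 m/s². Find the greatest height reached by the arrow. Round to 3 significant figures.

Vertical component of launch velocity: v_y = 24.9 sin 64.5° = 22.47 m/s.
At the highest point the vertical velocity is zero, so v_y² = 2 g h_max.
h_max = (22.47)² / (2 × 9.81) = 504.9 / 19.62 = 25.7 m.

25.7 m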